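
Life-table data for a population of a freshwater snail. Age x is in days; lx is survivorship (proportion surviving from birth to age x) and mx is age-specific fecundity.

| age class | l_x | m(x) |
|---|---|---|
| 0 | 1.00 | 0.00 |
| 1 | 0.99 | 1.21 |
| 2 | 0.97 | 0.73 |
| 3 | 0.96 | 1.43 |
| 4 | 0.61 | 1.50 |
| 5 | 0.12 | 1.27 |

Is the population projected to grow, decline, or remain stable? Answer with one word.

growing

R0 = Σ lx·mx = 0 + 1.1979 + 0.7081 + 1.3728 + 0.915 + 0.1524 = 4.3462
R0 > 1, so the population is growing.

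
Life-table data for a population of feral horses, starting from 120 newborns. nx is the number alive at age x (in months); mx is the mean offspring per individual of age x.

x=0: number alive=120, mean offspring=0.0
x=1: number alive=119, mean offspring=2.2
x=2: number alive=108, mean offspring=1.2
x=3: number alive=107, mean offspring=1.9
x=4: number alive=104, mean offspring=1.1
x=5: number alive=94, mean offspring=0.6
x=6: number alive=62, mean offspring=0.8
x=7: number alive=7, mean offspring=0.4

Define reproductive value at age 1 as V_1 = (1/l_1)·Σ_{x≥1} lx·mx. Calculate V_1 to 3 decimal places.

lx = nx/n0 = nx/120: 1, 0.99167…, 0.9, 0.89167…, 0.86667…, 0.78333…, 0.51667…, 0.05833…
lx·mx for x ≥ 1: 2.181667…, 1.08, 1.694167…, 0.953333…, 0.47…, 0.413333…, 0.023333… → sum = 6.815833…
V_1 = 6.815833… / l_1 = 6.815833… / 0.991667… = 6.873109… → 6.873

6.873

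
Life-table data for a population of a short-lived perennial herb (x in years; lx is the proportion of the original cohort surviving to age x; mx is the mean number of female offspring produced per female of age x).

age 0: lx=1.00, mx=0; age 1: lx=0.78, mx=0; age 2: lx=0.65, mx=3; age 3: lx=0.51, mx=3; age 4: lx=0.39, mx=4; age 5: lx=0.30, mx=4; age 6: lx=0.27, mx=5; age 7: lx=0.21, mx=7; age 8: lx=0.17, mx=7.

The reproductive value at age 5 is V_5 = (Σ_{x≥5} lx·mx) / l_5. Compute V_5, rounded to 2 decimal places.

17.37

lx·mx for x ≥ 5: 1.2, 1.35, 1.47, 1.19 → sum = 5.21
V_5 = 5.21 / l_5 = 5.21 / 0.3 = 17.366667… → 17.37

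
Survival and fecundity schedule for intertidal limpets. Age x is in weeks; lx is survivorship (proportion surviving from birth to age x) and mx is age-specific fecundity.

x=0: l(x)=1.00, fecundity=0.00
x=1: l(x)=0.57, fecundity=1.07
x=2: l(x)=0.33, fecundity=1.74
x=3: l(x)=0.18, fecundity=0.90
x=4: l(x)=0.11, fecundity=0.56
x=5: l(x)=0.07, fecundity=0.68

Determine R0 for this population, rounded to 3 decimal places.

1.455

lx·mx by age: 0, 0.6099, 0.5742, 0.162, 0.0616, 0.0476
R0 = Σ lx·mx = 1.4553 → 1.455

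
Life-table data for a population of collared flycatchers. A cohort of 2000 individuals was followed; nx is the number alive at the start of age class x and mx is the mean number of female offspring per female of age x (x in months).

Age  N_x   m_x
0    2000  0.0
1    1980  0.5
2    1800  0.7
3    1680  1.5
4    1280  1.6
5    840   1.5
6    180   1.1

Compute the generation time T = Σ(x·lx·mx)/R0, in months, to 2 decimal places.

3.23

lx = nx/n0 = nx/2000: 1, 0.99, 0.9, 0.84, 0.64, 0.42, 0.09
lx·mx: 0, 0.495, 0.63, 1.26, 1.024, 0.63, 0.099 → R0 = 4.138
x·lx·mx: 0, 0.495, 1.26, 3.78, 4.096, 3.15, 0.594 → Σ = 13.375
T = 13.375 / 4.138 = 3.232238… → 3.23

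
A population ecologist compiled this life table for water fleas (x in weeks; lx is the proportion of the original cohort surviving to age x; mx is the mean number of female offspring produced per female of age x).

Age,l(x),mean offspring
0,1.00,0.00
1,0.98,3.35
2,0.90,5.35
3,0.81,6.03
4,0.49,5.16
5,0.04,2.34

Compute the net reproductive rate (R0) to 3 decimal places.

15.604

lx·mx by age: 0, 3.283, 4.815, 4.8843, 2.5284, 0.0936
R0 = Σ lx·mx = 15.6043 → 15.604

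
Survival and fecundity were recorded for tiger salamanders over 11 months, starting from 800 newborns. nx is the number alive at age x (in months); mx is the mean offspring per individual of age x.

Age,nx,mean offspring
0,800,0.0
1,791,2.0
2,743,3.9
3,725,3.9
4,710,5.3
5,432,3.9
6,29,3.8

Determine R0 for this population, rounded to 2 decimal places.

16.08

lx = nx/n0 = nx/800: 1, 0.98875, 0.92875, 0.90625, 0.8875, 0.54, 0.03625
lx·mx by age: 0, 1.9775, 3.622125, 3.534375, 4.70375, 2.106, 0.13775
R0 = Σ lx·mx = 16.0815 → 16.08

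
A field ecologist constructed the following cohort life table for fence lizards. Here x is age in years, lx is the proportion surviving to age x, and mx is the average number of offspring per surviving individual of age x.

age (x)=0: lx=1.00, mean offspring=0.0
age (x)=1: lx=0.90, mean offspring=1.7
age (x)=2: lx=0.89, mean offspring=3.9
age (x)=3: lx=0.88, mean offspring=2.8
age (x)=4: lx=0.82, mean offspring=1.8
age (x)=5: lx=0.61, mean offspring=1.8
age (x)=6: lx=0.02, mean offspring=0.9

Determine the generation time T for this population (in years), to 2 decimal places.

lx·mx: 0, 1.53, 3.471, 2.464, 1.476, 1.098, 0.018 → R0 = 10.057
x·lx·mx: 0, 1.53, 6.942, 7.392, 5.904, 5.49, 0.108 → Σ = 27.366
T = 27.366 / 10.057 = 2.72109… → 2.72

2.72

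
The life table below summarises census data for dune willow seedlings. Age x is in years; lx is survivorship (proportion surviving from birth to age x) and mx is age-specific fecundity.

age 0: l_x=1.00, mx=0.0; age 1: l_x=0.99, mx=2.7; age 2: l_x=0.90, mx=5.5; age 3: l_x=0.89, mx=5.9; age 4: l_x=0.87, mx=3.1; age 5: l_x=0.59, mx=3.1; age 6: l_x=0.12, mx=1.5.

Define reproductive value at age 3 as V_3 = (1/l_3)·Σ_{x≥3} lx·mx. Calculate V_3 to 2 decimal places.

lx·mx for x ≥ 3: 5.251, 2.697, 1.829, 0.18 → sum = 9.957
V_3 = 9.957 / l_3 = 9.957 / 0.89 = 11.18764… → 11.19

11.19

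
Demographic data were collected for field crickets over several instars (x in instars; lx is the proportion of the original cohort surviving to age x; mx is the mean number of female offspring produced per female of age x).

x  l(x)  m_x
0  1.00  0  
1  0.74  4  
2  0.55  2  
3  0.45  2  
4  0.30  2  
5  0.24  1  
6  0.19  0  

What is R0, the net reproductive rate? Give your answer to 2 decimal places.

5.80

lx·mx by age: 0, 2.96, 1.1, 0.9, 0.6, 0.24, 0
R0 = Σ lx·mx = 5.8 → 5.80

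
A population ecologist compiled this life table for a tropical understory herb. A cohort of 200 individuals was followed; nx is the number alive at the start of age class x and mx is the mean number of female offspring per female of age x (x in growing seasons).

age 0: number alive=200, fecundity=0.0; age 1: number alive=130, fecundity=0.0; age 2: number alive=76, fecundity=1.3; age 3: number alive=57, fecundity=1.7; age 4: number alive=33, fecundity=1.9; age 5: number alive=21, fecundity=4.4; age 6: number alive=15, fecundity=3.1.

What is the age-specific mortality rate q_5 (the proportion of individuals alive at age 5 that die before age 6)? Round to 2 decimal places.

0.29

lx = nx/n0 = nx/200: 1, 0.65, 0.38, 0.285, 0.165, 0.105, 0.075
q_5 = (l_5 − l_6) / l_5 = (0.105 − 0.075) / 0.105
     = 0.03 / 0.105 = 0.285714… → 0.29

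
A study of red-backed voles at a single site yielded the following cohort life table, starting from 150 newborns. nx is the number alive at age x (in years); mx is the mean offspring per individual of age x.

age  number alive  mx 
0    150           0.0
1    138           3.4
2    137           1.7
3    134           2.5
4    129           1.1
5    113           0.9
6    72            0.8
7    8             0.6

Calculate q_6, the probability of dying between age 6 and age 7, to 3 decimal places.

0.889

lx = nx/n0 = nx/150: 1, 0.92, 0.91333…, 0.89333…, 0.86, 0.75333…, 0.48, 0.05333…
q_6 = (l_6 − l_7) / l_6 = (0.48 − 0.053333…) / 0.48
     = 0.426667… / 0.48 = 0.888889… → 0.889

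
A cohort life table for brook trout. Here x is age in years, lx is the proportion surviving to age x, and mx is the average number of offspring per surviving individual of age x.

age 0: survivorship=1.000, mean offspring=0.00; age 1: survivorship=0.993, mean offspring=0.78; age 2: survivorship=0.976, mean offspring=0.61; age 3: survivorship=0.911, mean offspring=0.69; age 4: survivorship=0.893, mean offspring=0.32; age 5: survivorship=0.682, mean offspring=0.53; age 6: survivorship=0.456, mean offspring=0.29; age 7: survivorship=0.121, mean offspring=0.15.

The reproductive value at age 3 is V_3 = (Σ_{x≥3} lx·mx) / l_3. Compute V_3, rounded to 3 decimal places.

1.566

lx·mx for x ≥ 3: 0.62859, 0.28576, 0.36146, 0.13224, 0.01815 → sum = 1.4262
V_3 = 1.4262 / l_3 = 1.4262 / 0.911 = 1.565532… → 1.566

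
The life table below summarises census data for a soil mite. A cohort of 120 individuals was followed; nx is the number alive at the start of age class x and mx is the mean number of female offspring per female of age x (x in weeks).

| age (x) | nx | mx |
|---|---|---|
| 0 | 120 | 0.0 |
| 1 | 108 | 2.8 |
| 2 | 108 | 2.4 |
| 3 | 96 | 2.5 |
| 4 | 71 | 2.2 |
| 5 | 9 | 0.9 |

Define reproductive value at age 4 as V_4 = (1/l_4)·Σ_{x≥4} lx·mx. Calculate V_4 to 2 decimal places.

2.31

lx = nx/n0 = nx/120: 1, 0.9, 0.9, 0.8, 0.59167…, 0.075
lx·mx for x ≥ 4: 1.301667…, 0.0675 → sum = 1.369167…
V_4 = 1.369167… / l_4 = 1.369167… / 0.591667… = 2.314085… → 2.31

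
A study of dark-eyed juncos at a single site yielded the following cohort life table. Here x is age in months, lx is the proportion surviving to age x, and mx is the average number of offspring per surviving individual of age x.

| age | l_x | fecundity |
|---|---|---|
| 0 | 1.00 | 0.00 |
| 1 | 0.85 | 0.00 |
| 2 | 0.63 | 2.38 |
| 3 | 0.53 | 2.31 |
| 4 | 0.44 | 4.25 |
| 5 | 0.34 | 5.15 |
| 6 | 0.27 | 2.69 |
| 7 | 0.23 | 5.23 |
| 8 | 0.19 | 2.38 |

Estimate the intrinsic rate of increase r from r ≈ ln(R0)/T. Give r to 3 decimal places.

R0 = Σ lx·mx = 0 + 0 + 1.4994 + 1.2243 + 1.87 + 1.751 + 0.7263 + 1.2029 + 0.4522 = 8.7261
Σ x·lx·mx = 39.3024; T = 39.3024/8.7261 = 4.50401…
r ≈ ln(R0)/T = ln(8.7261)/4.50401… = 0.48098… → 0.481

0.481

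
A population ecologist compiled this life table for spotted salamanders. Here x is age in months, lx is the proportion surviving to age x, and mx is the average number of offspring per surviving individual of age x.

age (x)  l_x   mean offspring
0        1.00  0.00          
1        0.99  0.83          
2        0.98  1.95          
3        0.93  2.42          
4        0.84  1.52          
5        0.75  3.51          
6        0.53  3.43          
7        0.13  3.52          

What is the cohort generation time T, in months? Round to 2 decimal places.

3.92

lx·mx: 0, 0.8217, 1.911, 2.2506, 1.2768, 2.6325, 1.8179, 0.4576 → R0 = 11.1681
x·lx·mx: 0, 0.8217, 3.822, 6.7518, 5.1072, 13.1625, 10.9074, 3.2032 → Σ = 43.7758
T = 43.7758 / 11.1681 = 3.919718… → 3.92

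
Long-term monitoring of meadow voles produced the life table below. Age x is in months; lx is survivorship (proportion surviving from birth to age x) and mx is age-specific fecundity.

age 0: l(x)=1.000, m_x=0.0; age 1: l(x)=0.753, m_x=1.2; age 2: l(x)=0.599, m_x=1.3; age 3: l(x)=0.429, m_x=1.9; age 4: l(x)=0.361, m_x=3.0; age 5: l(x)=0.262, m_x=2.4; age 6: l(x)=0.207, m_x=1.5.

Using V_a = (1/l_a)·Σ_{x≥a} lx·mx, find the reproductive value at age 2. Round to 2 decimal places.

6.04

lx·mx for x ≥ 2: 0.7787, 0.8151, 1.083, 0.6288, 0.3105 → sum = 3.6161
V_2 = 3.6161 / l_2 = 3.6161 / 0.599 = 6.036895… → 6.04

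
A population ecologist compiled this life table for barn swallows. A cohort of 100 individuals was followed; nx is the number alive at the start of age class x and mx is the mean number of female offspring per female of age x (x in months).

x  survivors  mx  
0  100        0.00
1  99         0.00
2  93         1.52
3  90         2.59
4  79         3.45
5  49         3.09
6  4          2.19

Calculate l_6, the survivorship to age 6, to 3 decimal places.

0.040

l_6 = n_6/n_0 = 4/100 = 0.04 → 0.040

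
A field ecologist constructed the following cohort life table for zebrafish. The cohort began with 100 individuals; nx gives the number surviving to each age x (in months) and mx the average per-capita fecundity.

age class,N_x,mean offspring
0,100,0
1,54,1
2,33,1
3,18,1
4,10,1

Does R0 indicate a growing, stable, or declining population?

growing

lx = nx/n0 = nx/100: 1, 0.54, 0.33, 0.18, 0.1
R0 = Σ lx·mx = 0 + 0.54 + 0.33 + 0.18 + 0.1 = 1.15
R0 > 1, so the population is growing.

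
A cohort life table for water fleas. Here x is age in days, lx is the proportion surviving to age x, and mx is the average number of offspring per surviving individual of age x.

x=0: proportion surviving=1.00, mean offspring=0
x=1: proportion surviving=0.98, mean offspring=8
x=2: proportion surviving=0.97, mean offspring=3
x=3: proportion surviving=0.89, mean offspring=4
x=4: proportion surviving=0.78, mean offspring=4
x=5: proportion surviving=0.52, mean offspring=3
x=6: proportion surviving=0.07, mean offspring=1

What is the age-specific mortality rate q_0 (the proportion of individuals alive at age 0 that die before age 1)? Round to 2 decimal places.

q_0 = (l_0 − l_1) / l_0 = (1 − 0.98) / 1
     = 0.02 / 1 = 0.02 → 0.02

0.02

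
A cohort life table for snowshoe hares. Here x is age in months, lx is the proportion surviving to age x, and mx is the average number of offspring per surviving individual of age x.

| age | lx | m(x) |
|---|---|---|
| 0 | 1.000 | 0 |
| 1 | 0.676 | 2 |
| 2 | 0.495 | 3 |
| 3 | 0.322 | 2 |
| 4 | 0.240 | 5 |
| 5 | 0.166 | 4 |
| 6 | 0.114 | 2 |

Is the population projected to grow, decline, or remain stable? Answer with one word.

growing

R0 = Σ lx·mx = 0 + 1.352 + 1.485 + 0.644 + 1.2 + 0.664 + 0.228 = 5.573
R0 > 1, so the population is growing.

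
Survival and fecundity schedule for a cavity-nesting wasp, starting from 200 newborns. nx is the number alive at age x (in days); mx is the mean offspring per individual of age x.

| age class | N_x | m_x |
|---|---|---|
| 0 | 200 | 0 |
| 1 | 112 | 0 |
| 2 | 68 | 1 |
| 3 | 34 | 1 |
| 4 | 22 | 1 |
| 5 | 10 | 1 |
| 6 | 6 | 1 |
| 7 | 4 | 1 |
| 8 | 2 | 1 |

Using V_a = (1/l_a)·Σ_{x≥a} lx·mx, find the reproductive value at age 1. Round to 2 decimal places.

1.30

lx = nx/n0 = nx/200: 1, 0.56, 0.34, 0.17, 0.11, 0.05, 0.03, 0.02, 0.01
lx·mx for x ≥ 1: 0, 0.34, 0.17, 0.11, 0.05, 0.03, 0.02, 0.01 → sum = 0.73
V_1 = 0.73 / l_1 = 0.73 / 0.56 = 1.303571… → 1.30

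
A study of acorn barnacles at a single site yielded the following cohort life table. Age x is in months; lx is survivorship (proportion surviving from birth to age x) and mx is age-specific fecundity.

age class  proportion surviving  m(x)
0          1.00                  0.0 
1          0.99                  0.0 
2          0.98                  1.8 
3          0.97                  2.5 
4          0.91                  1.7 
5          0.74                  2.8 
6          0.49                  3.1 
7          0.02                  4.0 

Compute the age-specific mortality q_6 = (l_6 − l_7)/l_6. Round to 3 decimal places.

0.959

q_6 = (l_6 − l_7) / l_6 = (0.49 − 0.02) / 0.49
     = 0.47 / 0.49 = 0.959184… → 0.959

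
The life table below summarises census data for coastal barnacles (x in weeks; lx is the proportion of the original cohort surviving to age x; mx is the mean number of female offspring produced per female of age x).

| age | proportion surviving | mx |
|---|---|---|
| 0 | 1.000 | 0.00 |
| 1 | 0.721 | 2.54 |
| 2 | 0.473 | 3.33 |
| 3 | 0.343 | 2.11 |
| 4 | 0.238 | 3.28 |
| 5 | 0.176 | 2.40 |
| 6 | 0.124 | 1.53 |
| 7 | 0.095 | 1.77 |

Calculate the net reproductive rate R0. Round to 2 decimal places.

lx·mx by age: 0, 1.83134, 1.57509, 0.72373, 0.78064, 0.4224, 0.18972, 0.16815
R0 = Σ lx·mx = 5.69107 → 5.69

5.69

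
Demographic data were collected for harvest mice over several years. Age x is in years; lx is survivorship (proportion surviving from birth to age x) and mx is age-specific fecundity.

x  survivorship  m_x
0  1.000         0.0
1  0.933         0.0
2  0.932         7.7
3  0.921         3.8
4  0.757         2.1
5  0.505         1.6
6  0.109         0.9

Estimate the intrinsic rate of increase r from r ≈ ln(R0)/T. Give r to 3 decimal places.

R0 = Σ lx·mx = 0 + 0 + 7.1764 + 3.4998 + 1.5897 + 0.808 + 0.0981 = 13.172
Σ x·lx·mx = 35.8396; T = 35.8396/13.172 = 2.72089…
r ≈ ln(R0)/T = ln(13.172)/2.72089… = 0.94752… → 0.948

0.948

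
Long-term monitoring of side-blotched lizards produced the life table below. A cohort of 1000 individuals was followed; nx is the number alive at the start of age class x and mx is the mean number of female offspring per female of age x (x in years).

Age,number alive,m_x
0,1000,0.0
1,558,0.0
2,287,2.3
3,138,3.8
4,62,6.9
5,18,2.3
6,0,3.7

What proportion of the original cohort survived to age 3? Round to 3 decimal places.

l_3 = n_3/n_0 = 138/1000 = 0.138 → 0.138

0.138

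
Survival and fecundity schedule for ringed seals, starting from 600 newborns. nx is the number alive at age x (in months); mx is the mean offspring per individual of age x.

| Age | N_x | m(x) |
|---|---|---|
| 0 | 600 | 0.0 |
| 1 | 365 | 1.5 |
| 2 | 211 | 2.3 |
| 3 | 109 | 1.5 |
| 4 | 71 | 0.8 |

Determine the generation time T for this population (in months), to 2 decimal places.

lx = nx/n0 = nx/600: 1, 0.60833…, 0.35167…, 0.18167…, 0.11833…
lx·mx: 0, 0.9125…, 0.808833…, 0.2725…, 0.094667… → R0 = 2.0885…
x·lx·mx: 0, 0.9125…, 1.617667…, 0.8175…, 0.378667… → Σ = 3.726333…
T = 3.726333… / 2.0885… = 1.784215… → 1.78

1.78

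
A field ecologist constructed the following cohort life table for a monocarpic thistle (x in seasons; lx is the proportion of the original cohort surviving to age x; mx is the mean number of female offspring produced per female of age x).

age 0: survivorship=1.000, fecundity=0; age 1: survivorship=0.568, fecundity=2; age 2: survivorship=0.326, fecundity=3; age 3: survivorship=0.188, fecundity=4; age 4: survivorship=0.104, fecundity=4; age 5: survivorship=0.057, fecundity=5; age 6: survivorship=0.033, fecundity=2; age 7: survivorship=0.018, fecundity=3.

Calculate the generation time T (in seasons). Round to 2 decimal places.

2.50

lx·mx: 0, 1.136, 0.978, 0.752, 0.416, 0.285, 0.066, 0.054 → R0 = 3.687
x·lx·mx: 0, 1.136, 1.956, 2.256, 1.664, 1.425, 0.396, 0.378 → Σ = 9.211
T = 9.211 / 3.687 = 2.498237… → 2.50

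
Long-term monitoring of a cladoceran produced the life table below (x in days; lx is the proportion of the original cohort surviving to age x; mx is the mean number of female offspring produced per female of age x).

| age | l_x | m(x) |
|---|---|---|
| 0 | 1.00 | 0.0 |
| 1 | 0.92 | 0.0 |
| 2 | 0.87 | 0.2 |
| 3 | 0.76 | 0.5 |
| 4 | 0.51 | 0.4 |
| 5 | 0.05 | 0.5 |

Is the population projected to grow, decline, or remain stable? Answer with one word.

declining

R0 = Σ lx·mx = 0 + 0 + 0.174 + 0.38 + 0.204 + 0.025 = 0.783
R0 < 1, so the population is declining.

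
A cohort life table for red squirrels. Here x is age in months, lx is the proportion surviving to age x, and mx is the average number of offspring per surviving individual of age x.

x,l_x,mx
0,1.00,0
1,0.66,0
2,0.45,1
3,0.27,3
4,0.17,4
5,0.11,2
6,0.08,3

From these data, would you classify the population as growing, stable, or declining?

growing

R0 = Σ lx·mx = 0 + 0 + 0.45 + 0.81 + 0.68 + 0.22 + 0.24 = 2.4
R0 > 1, so the population is growing.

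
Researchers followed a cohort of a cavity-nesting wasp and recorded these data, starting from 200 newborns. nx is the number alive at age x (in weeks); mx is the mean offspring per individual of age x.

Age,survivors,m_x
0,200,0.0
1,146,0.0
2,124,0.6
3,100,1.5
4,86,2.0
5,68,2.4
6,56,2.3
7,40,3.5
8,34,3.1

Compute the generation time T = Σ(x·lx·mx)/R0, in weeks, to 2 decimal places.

5.03

lx = nx/n0 = nx/200: 1, 0.73, 0.62, 0.5, 0.43, 0.34, 0.28, 0.2, 0.17
lx·mx: 0, 0, 0.372, 0.75, 0.86, 0.816, 0.644, 0.7, 0.527 → R0 = 4.669
x·lx·mx: 0, 0, 0.744, 2.25, 3.44, 4.08, 3.864, 4.9, 4.216 → Σ = 23.494
T = 23.494 / 4.669 = 5.031913… → 5.03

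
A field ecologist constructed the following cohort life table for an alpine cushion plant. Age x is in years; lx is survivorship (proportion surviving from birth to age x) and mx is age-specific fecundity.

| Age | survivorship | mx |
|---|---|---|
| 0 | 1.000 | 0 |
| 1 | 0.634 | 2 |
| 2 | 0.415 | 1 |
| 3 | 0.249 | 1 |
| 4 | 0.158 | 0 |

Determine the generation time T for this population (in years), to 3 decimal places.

lx·mx: 0, 1.268, 0.415, 0.249, 0 → R0 = 1.932
x·lx·mx: 0, 1.268, 0.83, 0.747, 0 → Σ = 2.845
T = 2.845 / 1.932 = 1.472567… → 1.473

1.473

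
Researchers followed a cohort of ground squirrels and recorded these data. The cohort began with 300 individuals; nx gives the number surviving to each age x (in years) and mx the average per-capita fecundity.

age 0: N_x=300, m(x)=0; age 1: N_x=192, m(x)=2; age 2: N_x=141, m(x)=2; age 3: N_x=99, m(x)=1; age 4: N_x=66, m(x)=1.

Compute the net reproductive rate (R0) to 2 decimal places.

2.77

lx = nx/n0 = nx/300: 1, 0.64, 0.47, 0.33, 0.22
lx·mx by age: 0, 1.28, 0.94, 0.33, 0.22
R0 = Σ lx·mx = 2.77 → 2.77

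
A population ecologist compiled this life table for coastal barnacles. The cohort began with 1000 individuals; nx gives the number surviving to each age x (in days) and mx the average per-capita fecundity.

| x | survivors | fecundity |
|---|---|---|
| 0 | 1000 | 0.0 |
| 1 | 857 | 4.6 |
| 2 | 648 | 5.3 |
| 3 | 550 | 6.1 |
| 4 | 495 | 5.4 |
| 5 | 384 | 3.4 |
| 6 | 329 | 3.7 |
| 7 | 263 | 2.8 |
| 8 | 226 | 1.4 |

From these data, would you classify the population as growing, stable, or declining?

lx = nx/n0 = nx/1000: 1, 0.857, 0.648, 0.55, 0.495, 0.384, 0.329, 0.263, 0.226
R0 = Σ lx·mx = 0 + 3.9422 + 3.4344 + 3.355 + 2.673 + 1.3056 + 1.2173 + 0.7364 + 0.3164 = 16.9803
R0 > 1, so the population is growing.

growing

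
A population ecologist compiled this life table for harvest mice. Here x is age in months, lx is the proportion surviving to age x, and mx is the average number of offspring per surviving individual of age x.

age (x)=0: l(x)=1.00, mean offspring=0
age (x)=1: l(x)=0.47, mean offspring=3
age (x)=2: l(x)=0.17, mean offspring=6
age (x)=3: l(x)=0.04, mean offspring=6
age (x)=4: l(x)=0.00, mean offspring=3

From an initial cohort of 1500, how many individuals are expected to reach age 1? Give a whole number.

705

Expected survivors = N0 · l_1 = 1500 × 0.47 = 705 → 705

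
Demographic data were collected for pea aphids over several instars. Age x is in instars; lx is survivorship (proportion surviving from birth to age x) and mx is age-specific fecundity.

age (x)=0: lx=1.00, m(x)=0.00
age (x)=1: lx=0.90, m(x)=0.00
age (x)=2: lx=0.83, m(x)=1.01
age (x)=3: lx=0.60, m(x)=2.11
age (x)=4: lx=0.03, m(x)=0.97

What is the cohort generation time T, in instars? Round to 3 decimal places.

2.621

lx·mx: 0, 0, 0.8383, 1.266, 0.0291 → R0 = 2.1334
x·lx·mx: 0, 0, 1.6766, 3.798, 0.1164 → Σ = 5.591
T = 5.591 / 2.1334 = 2.620699… → 2.621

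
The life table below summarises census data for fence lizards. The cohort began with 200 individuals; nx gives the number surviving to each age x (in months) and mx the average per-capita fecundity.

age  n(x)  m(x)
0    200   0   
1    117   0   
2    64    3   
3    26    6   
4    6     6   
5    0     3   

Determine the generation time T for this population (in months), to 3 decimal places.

2.594

lx = nx/n0 = nx/200: 1, 0.585, 0.32, 0.13, 0.03, 0
lx·mx: 0, 0, 0.96, 0.78, 0.18, 0 → R0 = 1.92
x·lx·mx: 0, 0, 1.92, 2.34, 0.72, 0 → Σ = 4.98
T = 4.98 / 1.92 = 2.59375 → 2.594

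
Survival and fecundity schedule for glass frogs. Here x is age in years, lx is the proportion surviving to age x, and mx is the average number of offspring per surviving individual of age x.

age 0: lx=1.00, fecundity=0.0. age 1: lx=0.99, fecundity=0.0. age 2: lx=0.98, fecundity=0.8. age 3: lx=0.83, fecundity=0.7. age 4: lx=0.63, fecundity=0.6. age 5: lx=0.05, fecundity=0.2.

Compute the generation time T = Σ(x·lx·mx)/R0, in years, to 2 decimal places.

lx·mx: 0, 0, 0.784, 0.581, 0.378, 0.01 → R0 = 1.753
x·lx·mx: 0, 0, 1.568, 1.743, 1.512, 0.05 → Σ = 4.873
T = 4.873 / 1.753 = 2.779806… → 2.78

2.78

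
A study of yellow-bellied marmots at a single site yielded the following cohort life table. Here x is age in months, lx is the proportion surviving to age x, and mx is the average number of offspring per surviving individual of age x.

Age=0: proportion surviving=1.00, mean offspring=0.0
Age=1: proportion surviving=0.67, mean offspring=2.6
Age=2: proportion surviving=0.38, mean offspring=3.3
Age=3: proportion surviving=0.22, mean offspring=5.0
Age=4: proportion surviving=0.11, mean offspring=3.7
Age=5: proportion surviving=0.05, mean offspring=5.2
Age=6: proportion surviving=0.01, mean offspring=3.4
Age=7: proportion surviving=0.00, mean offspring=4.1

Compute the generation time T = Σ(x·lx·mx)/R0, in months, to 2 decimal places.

2.23

lx·mx: 0, 1.742, 1.254, 1.1, 0.407, 0.26, 0.034, 0 → R0 = 4.797
x·lx·mx: 0, 1.742, 2.508, 3.3, 1.628, 1.3, 0.204, 0 → Σ = 10.682
T = 10.682 / 4.797 = 2.226808… → 2.23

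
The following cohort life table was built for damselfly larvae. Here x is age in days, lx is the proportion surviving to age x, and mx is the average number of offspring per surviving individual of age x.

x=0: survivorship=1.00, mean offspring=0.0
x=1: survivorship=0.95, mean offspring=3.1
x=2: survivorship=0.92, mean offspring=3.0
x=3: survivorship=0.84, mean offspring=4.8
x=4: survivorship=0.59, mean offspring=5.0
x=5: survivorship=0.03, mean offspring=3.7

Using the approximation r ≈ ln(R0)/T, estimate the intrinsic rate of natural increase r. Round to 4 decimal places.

R0 = Σ lx·mx = 0 + 2.945 + 2.76 + 4.032 + 2.95 + 0.111 = 12.798
Σ x·lx·mx = 32.916; T = 32.916/12.798 = 2.57196…
r ≈ ln(R0)/T = ln(12.798)/2.57196… = 0.991184… → 0.9912

0.9912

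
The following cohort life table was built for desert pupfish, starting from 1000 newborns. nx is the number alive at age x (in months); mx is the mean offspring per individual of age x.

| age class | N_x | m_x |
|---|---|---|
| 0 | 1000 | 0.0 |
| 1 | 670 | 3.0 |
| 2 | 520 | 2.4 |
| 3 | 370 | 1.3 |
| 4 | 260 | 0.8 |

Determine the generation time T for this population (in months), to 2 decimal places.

lx = nx/n0 = nx/1000: 1, 0.67, 0.52, 0.37, 0.26
lx·mx: 0, 2.01, 1.248, 0.481, 0.208 → R0 = 3.947
x·lx·mx: 0, 2.01, 2.496, 1.443, 0.832 → Σ = 6.781
T = 6.781 / 3.947 = 1.718014… → 1.72

1.72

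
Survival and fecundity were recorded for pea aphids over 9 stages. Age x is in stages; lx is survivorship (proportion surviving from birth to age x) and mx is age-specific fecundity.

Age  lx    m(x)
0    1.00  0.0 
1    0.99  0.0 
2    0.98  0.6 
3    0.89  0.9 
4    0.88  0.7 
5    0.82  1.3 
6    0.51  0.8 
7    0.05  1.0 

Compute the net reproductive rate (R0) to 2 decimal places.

lx·mx by age: 0, 0, 0.588, 0.801, 0.616, 1.066, 0.408, 0.05
R0 = Σ lx·mx = 3.529 → 3.53

3.53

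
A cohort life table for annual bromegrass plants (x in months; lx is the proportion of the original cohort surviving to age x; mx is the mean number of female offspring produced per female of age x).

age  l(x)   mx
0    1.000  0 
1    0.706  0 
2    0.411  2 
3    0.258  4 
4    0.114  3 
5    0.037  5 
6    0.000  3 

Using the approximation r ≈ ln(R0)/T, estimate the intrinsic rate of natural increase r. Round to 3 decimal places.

0.294

R0 = Σ lx·mx = 0 + 0 + 0.822 + 1.032 + 0.342 + 0.185 + 0 = 2.381
Σ x·lx·mx = 7.033; T = 7.033/2.381 = 2.9538…
r ≈ ln(R0)/T = ln(2.381)/2.9538… = 0.2937… → 0.294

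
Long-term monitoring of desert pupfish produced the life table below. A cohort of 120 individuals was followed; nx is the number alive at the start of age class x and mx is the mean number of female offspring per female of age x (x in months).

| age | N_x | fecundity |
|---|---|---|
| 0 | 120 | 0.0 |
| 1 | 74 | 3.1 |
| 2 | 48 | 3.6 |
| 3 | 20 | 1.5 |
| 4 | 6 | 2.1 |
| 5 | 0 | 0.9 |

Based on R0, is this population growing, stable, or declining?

lx = nx/n0 = nx/120: 1, 0.61667…, 0.4, 0.16667…, 0.05, 0
R0 = Σ lx·mx = 0 + 1.911667… + 1.44 + 0.25… + 0.105 + 0 = 3.706667…
R0 > 1, so the population is growing.

growing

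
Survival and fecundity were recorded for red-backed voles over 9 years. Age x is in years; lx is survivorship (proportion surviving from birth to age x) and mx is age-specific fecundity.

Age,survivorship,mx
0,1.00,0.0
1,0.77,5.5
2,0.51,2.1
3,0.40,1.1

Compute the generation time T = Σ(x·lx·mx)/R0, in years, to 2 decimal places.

1.34

lx·mx: 0, 4.235, 1.071, 0.44 → R0 = 5.746
x·lx·mx: 0, 4.235, 2.142, 1.32 → Σ = 7.697
T = 7.697 / 5.746 = 1.339541… → 1.34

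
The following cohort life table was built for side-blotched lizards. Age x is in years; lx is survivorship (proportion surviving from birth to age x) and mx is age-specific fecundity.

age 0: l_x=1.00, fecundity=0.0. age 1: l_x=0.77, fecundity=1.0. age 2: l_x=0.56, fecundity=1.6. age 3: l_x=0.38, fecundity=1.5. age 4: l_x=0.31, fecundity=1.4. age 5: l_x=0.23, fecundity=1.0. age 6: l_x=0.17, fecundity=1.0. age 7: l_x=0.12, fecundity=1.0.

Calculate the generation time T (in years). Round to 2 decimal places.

2.83

lx·mx: 0, 0.77, 0.896, 0.57, 0.434, 0.23, 0.17, 0.12 → R0 = 3.19
x·lx·mx: 0, 0.77, 1.792, 1.71, 1.736, 1.15, 1.02, 0.84 → Σ = 9.018
T = 9.018 / 3.19 = 2.826959… → 2.83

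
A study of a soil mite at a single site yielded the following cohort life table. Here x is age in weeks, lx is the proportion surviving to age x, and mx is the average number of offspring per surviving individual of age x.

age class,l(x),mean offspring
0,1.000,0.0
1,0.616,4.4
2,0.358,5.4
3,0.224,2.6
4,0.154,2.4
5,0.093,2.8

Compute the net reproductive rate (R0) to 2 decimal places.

lx·mx by age: 0, 2.7104, 1.9332, 0.5824, 0.3696, 0.2604
R0 = Σ lx·mx = 5.856 → 5.86

5.86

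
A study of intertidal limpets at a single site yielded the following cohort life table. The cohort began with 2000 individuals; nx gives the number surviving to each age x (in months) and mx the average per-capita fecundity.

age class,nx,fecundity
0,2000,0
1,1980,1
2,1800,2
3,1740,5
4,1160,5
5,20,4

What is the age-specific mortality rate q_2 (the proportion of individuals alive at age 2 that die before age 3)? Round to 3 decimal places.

0.033

lx = nx/n0 = nx/2000: 1, 0.99, 0.9, 0.87, 0.58, 0.01
q_2 = (l_2 − l_3) / l_2 = (0.9 − 0.87) / 0.9
     = 0.03 / 0.9 = 0.033333… → 0.033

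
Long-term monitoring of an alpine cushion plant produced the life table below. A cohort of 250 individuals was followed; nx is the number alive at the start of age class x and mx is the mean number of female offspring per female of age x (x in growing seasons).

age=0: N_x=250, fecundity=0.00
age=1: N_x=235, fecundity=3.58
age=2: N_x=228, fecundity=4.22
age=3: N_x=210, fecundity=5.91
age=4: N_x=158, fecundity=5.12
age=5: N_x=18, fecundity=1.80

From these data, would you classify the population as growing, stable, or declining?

growing

lx = nx/n0 = nx/250: 1, 0.94, 0.912, 0.84, 0.632, 0.072
R0 = Σ lx·mx = 0 + 3.3652 + 3.84864 + 4.9644 + 3.23584 + 0.1296 = 15.54368
R0 > 1, so the population is growing.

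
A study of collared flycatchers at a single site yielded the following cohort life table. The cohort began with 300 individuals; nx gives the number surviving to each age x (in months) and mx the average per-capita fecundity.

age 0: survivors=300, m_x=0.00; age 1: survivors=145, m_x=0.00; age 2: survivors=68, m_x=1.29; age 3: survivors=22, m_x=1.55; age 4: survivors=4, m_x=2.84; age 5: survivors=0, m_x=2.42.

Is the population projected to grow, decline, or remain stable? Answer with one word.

declining

lx = nx/n0 = nx/300: 1, 0.48333…, 0.22667…, 0.07333…, 0.01333…, 0
R0 = Σ lx·mx = 0 + 0 + 0.2924… + 0.113667… + 0.037867… + 0 = 0.443933…
R0 < 1, so the population is declining.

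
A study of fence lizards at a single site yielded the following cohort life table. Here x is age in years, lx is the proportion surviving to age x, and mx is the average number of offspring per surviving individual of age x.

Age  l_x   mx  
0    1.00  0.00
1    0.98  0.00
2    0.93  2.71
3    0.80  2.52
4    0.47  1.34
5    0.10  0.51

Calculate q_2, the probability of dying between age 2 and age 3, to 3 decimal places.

q_2 = (l_2 − l_3) / l_2 = (0.93 − 0.8) / 0.93
     = 0.13 / 0.93 = 0.139785… → 0.140

0.140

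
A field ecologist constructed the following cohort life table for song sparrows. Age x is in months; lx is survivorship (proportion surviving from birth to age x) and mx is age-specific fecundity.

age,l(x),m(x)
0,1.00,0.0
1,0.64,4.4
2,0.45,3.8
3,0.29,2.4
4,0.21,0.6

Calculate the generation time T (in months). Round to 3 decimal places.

lx·mx: 0, 2.816, 1.71, 0.696, 0.126 → R0 = 5.348
x·lx·mx: 0, 2.816, 3.42, 2.088, 0.504 → Σ = 8.828
T = 8.828 / 5.348 = 1.650711… → 1.651

1.651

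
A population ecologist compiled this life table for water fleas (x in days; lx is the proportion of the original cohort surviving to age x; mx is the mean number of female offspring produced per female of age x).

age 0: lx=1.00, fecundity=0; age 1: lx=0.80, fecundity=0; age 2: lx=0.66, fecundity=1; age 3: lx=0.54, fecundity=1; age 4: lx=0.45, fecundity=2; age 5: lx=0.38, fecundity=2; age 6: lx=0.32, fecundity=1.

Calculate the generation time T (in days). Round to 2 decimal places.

3.86

lx·mx: 0, 0, 0.66, 0.54, 0.9, 0.76, 0.32 → R0 = 3.18
x·lx·mx: 0, 0, 1.32, 1.62, 3.6, 3.8, 1.92 → Σ = 12.26
T = 12.26 / 3.18 = 3.855346… → 3.86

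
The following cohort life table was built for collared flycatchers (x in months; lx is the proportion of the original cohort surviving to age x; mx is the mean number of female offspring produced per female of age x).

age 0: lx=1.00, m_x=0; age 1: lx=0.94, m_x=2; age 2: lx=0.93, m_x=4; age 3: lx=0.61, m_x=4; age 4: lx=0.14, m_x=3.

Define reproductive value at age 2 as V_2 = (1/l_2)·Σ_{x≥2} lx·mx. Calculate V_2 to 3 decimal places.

lx·mx for x ≥ 2: 3.72, 2.44, 0.42 → sum = 6.58
V_2 = 6.58 / l_2 = 6.58 / 0.93 = 7.075269… → 7.075

7.075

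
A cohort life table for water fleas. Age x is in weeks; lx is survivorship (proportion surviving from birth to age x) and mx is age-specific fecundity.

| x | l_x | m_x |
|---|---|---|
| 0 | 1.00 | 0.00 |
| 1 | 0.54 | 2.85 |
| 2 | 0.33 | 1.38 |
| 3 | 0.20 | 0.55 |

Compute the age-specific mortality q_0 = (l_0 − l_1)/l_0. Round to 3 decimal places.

0.460

q_0 = (l_0 − l_1) / l_0 = (1 − 0.54) / 1
     = 0.46 / 1 = 0.46 → 0.460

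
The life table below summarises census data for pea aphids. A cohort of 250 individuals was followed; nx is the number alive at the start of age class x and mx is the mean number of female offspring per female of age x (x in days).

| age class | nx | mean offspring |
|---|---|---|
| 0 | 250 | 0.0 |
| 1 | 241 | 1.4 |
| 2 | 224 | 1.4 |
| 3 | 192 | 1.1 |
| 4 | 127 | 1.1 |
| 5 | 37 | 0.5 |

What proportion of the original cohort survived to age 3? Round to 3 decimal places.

0.768

l_3 = n_3/n_0 = 192/250 = 0.768 → 0.768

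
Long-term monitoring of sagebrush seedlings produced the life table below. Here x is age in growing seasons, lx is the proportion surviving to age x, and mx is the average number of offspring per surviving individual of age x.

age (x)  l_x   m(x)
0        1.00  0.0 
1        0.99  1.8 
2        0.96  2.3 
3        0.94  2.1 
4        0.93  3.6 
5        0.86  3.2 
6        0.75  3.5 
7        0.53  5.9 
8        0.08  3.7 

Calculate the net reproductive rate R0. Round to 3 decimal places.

lx·mx by age: 0, 1.782, 2.208, 1.974, 3.348, 2.752, 2.625, 3.127, 0.296
R0 = Σ lx·mx = 18.112 → 18.112

18.112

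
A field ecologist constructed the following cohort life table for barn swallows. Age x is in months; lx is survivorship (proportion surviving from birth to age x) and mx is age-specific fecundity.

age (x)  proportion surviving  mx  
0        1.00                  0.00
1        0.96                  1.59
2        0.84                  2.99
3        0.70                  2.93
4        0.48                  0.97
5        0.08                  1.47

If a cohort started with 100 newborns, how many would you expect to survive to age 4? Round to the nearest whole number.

48

Expected survivors = N0 · l_4 = 100 × 0.48 = 48 → 48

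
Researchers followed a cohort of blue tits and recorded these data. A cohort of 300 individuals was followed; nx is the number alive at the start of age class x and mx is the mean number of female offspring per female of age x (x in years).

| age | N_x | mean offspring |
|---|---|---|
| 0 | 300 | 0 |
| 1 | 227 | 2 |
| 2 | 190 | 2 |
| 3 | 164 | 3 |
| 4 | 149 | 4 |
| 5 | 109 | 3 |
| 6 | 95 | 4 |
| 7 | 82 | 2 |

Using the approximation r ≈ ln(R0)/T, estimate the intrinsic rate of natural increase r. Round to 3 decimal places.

lx = nx/n0 = nx/300: 1, 0.75667…, 0.63333…, 0.54667…, 0.49667…, 0.36333…, 0.31667…, 0.27333…
R0 = Σ lx·mx = 0 + 1.51333… + 1.26667… + 1.64… + 1.98667… + 1.09… + 1.26667… + 0.54667… = 9.31…
Σ x·lx·mx = 33.79…; T = 33.79…/9.31… = 3.62943…
r ≈ ln(R0)/T = ln(9.31…)/3.62943… = 0.61472… → 0.615

0.615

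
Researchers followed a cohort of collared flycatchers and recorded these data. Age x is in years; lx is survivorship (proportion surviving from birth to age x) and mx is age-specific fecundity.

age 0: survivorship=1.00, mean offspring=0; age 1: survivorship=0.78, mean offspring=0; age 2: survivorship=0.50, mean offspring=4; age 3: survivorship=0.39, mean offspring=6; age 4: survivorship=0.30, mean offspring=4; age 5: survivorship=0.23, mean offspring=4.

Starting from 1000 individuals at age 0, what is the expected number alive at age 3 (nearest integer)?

Expected survivors = N0 · l_3 = 1000 × 0.39 = 390 → 390

390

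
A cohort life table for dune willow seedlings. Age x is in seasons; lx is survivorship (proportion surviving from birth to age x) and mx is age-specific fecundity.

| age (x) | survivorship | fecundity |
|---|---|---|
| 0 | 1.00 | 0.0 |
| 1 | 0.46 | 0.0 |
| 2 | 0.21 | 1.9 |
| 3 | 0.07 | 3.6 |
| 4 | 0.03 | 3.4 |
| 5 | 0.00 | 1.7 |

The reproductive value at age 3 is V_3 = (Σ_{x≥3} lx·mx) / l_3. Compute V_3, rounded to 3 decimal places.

5.057

lx·mx for x ≥ 3: 0.252, 0.102, 0 → sum = 0.354
V_3 = 0.354 / l_3 = 0.354 / 0.07 = 5.057143… → 5.057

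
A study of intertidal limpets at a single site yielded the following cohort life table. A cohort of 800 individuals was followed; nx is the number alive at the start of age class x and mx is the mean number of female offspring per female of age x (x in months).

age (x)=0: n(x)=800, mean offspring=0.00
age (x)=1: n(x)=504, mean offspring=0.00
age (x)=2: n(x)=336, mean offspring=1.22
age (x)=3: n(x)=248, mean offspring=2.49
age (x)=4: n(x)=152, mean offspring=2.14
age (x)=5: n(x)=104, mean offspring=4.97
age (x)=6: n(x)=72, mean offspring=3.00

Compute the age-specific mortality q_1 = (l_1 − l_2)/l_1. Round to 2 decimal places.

lx = nx/n0 = nx/800: 1, 0.63, 0.42, 0.31, 0.19, 0.13, 0.09
q_1 = (l_1 − l_2) / l_1 = (0.63 − 0.42) / 0.63
     = 0.21 / 0.63 = 0.333333… → 0.33

0.33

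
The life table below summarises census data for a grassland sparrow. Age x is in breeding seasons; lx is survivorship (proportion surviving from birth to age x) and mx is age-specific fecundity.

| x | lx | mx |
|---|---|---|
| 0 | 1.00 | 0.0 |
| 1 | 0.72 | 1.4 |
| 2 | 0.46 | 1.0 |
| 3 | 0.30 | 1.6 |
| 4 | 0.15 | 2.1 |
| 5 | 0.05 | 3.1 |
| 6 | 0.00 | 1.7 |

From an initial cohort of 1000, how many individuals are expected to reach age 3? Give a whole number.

Expected survivors = N0 · l_3 = 1000 × 0.30 = 300 → 300

300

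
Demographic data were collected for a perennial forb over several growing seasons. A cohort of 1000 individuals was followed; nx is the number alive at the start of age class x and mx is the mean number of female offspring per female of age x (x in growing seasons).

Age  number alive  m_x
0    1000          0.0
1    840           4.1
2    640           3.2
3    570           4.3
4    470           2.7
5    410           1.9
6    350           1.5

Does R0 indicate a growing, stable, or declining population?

lx = nx/n0 = nx/1000: 1, 0.84, 0.64, 0.57, 0.47, 0.41, 0.35
R0 = Σ lx·mx = 0 + 3.444 + 2.048 + 2.451 + 1.269 + 0.779 + 0.525 = 10.516
R0 > 1, so the population is growing.

growing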